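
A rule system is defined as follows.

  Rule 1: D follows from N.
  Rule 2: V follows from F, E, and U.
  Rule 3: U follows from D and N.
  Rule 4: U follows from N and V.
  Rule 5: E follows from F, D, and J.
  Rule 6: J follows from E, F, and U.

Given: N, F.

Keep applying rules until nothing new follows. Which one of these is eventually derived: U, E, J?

U

N holds, so D follows (Rule 1).
D and N hold, so U follows (Rule 3).
E would need F, D, and J (Rule 5), but J is never established. J would need E, F, and U (Rule 6), but E is never established.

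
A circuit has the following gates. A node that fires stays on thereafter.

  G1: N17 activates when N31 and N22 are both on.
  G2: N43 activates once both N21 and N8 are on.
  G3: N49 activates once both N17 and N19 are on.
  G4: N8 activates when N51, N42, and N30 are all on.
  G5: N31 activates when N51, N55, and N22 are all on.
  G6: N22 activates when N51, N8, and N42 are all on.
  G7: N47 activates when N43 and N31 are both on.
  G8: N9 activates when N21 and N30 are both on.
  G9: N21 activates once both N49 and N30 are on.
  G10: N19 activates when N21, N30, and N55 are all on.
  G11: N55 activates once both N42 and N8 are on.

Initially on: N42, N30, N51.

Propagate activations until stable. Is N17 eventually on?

Yes

N51, N42, and N30 are on, so N8 activates (G4).
N51, N8, and N42 are on, so N22 activates (G6).
N42 and N8 are on, so N55 activates (G11).
G5: N51, N55, and N22 on → N31 on.
N31 and N22 are on, so N17 activates (G1).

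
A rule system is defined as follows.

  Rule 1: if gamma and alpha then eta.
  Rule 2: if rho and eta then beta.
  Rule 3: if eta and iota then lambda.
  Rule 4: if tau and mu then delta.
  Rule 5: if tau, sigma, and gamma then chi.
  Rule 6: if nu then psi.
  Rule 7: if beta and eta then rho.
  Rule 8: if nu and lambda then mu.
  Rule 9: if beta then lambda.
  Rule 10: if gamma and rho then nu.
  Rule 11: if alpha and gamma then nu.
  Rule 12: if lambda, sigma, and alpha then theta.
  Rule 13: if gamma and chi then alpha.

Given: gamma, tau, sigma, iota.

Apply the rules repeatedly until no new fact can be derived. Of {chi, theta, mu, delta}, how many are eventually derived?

From tau, sigma, and gamma, Rule 5 gives chi.
From gamma and chi, Rule 13 gives alpha.
gamma and alpha hold, so eta follows (Rule 1).
alpha and gamma hold, so nu follows (Rule 11).
eta and iota hold, so lambda follows (Rule 3).
lambda, sigma, and alpha hold, so theta follows (Rule 12).
nu and lambda hold, so mu follows (Rule 8).
From tau and mu, Rule 4 gives delta.
chi: reached.
theta: reached.
mu: reached.
delta: reached.
All 4 are reached.

4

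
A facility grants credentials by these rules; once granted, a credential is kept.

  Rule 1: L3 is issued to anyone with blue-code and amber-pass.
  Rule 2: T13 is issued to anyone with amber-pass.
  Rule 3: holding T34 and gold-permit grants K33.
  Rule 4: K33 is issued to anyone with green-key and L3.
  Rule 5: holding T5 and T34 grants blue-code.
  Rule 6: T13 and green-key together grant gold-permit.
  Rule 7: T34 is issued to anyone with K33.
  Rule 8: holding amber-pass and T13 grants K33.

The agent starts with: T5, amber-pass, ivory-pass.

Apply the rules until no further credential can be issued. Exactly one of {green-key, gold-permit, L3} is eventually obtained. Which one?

Holding amber-pass grants T13 (Rule 2).
Holding amber-pass and T13 grants K33 (Rule 8).
Holding K33 grants T34 (Rule 7).
Holding T5 and T34 grants blue-code (Rule 5).
Holding blue-code and amber-pass grants L3 (Rule 1).
No rule produces green-key, and it is not given. gold-permit would need T13 and green-key (Rule 6), but green-key is never granted.

L3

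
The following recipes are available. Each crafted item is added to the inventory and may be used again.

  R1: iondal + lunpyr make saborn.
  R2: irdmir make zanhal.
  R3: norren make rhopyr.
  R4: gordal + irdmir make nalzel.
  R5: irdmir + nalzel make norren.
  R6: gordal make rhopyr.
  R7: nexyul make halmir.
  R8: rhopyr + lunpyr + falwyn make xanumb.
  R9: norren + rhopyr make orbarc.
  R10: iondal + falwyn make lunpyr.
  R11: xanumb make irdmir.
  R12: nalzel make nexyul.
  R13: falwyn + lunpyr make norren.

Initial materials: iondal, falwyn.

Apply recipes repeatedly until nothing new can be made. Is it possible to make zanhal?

Yes

Using R10, iondal and falwyn make lunpyr.
falwyn + lunpyr → norren (R13).
norren → rhopyr (R3).
Using R8, rhopyr, lunpyr, and falwyn make xanumb.
Using R11, xanumb makes irdmir.
irdmir → zanhal (R2).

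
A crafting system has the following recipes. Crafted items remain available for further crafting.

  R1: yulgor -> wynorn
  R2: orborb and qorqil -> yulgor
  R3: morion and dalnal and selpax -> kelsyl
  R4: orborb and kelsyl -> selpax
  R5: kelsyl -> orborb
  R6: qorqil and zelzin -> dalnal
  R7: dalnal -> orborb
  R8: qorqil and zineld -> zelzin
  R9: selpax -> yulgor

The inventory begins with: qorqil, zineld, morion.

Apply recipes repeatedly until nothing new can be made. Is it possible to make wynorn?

Using R8, qorqil and zineld make zelzin.
qorqil and zelzin -> dalnal (R6).
Using R7, dalnal makes orborb.
Using R2, orborb and qorqil make yulgor.
Using R1, yulgor makes wynorn.

Yes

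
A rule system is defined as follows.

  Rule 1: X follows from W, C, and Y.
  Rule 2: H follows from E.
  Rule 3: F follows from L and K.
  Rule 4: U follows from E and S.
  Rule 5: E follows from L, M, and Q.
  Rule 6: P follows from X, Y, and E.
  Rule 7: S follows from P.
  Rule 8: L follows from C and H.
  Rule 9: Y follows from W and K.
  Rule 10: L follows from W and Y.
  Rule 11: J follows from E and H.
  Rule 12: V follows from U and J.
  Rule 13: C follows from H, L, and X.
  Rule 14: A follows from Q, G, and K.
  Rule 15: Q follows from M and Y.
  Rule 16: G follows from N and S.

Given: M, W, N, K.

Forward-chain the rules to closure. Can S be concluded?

No

S would need P (Rule 7), but P is never established.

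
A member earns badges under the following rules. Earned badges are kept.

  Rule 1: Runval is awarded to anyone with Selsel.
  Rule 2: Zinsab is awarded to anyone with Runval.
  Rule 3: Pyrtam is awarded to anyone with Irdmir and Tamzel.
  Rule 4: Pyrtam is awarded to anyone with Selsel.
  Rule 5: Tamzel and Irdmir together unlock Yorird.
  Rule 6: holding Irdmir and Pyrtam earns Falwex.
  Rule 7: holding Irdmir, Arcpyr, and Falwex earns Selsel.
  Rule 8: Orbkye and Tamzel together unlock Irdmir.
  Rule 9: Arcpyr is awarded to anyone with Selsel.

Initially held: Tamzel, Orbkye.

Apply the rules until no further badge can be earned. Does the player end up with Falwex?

With Orbkye and Tamzel, Irdmir is earned (Rule 8).
With Irdmir and Tamzel, Pyrtam is earned (Rule 3).
With Irdmir and Pyrtam, Falwex is earned (Rule 6).

Yes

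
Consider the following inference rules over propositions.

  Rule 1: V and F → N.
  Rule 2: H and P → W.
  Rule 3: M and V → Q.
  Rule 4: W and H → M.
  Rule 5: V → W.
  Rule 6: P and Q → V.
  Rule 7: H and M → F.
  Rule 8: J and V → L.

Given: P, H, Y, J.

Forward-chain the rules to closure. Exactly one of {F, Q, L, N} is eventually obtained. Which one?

H and P hold, so W follows (Rule 2).
From W and H, Rule 4 gives M.
H and M hold, so F follows (Rule 7).
N would need V and F (Rule 1), but V is never established. L would need J and V (Rule 8), but V is never established. Q would need M and V (Rule 3), but V is never established.

F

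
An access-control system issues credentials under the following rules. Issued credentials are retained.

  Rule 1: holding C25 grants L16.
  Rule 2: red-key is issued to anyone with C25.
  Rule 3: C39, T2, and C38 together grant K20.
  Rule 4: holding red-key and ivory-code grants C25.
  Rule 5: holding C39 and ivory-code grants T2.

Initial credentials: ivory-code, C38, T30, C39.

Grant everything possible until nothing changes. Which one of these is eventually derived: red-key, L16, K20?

Holding C39 and ivory-code grants T2 (Rule 5).
Holding C39, T2, and C38 grants K20 (Rule 3).
L16 would need C25 (Rule 1), but C25 is never granted. red-key would need C25 (Rule 2), but C25 is never granted.

K20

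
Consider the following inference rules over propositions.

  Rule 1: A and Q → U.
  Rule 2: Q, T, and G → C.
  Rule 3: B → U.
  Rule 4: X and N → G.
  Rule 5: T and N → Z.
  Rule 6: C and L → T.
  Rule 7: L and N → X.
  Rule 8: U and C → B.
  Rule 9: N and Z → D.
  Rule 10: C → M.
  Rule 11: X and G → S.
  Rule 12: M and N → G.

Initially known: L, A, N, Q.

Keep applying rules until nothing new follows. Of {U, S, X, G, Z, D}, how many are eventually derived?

4

From L and N, Rule 7 gives X.
From A and Q, Rule 1 gives U.
From X and N, Rule 4 gives G.
X and G hold, so S follows (Rule 11).
U: reached.
S: reached.
X: reached.
G: reached.
Z would need T and N (Rule 5), but T is never established.
D would need N and Z (Rule 9), but Z is never established.
Reached: U, S, X, and G — 4 of the 6.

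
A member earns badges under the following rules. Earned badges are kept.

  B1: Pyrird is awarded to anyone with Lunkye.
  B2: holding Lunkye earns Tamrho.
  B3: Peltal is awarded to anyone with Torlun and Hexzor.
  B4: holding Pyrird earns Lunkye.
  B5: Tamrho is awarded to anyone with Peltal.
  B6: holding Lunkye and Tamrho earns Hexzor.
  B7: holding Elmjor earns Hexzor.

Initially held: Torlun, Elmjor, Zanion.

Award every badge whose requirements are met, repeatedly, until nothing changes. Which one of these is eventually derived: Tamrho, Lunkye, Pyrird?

With Elmjor, Hexzor is earned (B7).
With Torlun and Hexzor, Peltal is earned (B3).
With Peltal, Tamrho is earned (B5).
Lunkye would need Pyrird (B4), but Pyrird is never earned. Pyrird would need Lunkye (B1), but Lunkye is never earned.

Tamrho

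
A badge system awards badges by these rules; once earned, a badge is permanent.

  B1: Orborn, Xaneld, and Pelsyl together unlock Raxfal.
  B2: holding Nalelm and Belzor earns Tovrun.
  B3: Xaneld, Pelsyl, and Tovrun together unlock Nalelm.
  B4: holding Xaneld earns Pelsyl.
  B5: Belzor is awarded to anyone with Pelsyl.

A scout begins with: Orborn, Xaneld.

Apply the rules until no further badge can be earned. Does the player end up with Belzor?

With Xaneld, Pelsyl is earned (B4).
With Pelsyl, Belzor is earned (B5).

Yes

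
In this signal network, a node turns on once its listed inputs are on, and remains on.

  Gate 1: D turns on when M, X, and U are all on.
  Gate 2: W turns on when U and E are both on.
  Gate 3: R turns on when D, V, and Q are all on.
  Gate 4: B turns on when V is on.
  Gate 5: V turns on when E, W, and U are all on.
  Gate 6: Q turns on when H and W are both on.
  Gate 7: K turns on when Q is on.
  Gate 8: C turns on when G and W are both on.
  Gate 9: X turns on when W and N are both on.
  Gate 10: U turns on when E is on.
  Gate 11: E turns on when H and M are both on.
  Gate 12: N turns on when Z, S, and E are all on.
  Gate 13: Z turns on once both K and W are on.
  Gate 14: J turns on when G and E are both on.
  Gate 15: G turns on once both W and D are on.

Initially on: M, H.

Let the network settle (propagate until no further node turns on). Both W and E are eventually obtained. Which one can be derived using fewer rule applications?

E

E: Gate 11: H and M on → E on. [1 rule application]
W: Gate 11: H and M on → E on. Gate 10: E on → U on. Gate 2: U and E on → W on. [3 rule applications]
E needs fewer.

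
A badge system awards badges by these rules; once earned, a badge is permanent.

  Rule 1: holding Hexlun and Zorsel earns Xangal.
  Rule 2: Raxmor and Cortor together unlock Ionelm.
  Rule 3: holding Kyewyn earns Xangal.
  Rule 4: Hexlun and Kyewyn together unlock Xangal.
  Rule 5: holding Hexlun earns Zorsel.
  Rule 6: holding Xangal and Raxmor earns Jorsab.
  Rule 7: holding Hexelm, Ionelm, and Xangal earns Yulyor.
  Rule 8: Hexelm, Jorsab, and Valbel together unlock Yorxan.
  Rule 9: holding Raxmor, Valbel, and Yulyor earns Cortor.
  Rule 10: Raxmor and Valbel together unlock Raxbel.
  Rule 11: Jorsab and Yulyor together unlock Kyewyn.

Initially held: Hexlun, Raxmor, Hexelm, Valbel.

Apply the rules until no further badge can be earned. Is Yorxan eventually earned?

With Hexlun, Zorsel is earned (Rule 5).
With Hexlun and Zorsel, Xangal is earned (Rule 1).
With Xangal and Raxmor, Jorsab is earned (Rule 6).
With Hexelm, Jorsab, and Valbel, Yorxan is earned (Rule 8).

Yes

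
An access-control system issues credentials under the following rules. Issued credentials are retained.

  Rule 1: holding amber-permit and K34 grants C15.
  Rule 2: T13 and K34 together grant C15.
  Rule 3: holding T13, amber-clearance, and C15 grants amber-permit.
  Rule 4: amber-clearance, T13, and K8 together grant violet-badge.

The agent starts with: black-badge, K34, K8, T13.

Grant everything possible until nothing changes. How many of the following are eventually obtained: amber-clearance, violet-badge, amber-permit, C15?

Holding T13 and K34 grants C15 (Rule 2).
No rule produces amber-clearance, and it is not given.
violet-badge would need amber-clearance, T13, and K8 (Rule 4), but amber-clearance is never granted.
amber-permit would need T13, amber-clearance, and C15 (Rule 3), but amber-clearance is never granted.
C15: reached.
Reached: C15 — 1 of the 4.

1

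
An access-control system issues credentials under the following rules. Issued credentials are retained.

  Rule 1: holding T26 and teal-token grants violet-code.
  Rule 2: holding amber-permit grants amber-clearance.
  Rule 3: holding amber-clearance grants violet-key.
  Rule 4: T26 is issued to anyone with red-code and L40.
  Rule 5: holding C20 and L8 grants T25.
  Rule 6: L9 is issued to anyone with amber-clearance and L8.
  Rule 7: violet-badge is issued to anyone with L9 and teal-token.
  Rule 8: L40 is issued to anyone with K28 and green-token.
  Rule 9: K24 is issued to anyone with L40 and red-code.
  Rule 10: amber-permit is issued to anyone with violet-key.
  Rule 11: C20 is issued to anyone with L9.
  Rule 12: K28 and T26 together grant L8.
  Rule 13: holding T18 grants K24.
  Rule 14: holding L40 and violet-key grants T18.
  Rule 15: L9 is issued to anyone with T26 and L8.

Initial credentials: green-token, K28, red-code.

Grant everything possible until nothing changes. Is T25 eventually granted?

Holding K28 and green-token grants L40 (Rule 8).
Holding red-code and L40 grants T26 (Rule 4).
Holding K28 and T26 grants L8 (Rule 12).
Holding T26 and L8 grants L9 (Rule 15).
Holding L9 grants C20 (Rule 11).
Holding C20 and L8 grants T25 (Rule 5).

Yes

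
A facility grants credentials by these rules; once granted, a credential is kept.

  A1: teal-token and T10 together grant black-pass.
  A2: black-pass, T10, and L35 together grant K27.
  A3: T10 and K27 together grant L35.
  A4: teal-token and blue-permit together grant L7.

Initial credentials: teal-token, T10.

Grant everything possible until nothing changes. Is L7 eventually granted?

L7 would need teal-token and blue-permit (A4), but blue-permit is never granted.

No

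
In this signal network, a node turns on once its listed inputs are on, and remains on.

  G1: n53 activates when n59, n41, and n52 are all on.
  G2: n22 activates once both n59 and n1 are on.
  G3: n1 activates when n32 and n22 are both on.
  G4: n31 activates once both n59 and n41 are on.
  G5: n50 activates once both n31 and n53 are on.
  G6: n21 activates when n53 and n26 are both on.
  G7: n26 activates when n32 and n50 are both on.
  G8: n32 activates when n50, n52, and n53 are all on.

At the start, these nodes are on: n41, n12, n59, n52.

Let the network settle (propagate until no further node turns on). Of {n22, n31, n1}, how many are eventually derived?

1

n59 and n41 are on, so n31 activates (G4).
n22 would need n59 and n1 (G2), but n1 never turns on.
n31: reached.
n1 would need n32 and n22 (G3), but n22 never turns on.
Reached: n31 — 1 of the 3.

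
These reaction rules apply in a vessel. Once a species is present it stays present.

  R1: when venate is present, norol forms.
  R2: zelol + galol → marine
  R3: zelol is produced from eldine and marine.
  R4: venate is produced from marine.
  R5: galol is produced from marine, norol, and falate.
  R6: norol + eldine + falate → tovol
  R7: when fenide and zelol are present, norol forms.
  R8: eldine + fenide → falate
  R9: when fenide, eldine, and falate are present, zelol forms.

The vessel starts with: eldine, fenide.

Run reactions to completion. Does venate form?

venate would need marine (R4), but marine never forms.

No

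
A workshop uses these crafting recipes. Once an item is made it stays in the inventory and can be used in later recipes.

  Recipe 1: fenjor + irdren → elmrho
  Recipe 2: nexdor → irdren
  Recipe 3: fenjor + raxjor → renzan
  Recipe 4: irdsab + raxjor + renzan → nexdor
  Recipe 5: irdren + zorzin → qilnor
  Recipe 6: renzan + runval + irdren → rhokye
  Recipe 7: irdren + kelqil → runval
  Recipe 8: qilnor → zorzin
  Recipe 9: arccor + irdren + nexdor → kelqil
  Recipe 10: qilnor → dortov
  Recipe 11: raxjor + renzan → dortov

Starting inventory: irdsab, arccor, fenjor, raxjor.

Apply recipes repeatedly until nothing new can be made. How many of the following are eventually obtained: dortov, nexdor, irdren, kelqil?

4

fenjor + raxjor → renzan (Recipe 3).
raxjor + renzan → dortov (Recipe 11).
irdsab + raxjor + renzan → nexdor (Recipe 4).
nexdor → irdren (Recipe 2).
arccor + irdren + nexdor → kelqil (Recipe 9).
dortov: reached.
nexdor: reached.
irdren: reached.
kelqil: reached.
All 4 are reached.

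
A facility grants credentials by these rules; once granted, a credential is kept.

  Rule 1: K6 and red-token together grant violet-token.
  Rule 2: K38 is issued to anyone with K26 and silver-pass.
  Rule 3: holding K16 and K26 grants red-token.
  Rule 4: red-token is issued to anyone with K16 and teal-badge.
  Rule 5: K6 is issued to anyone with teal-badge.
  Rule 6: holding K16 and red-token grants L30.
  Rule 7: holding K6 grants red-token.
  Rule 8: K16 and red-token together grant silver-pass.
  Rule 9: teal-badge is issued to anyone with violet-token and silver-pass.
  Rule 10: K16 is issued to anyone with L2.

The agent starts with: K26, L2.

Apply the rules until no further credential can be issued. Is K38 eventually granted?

Yes

Holding L2 grants K16 (Rule 10).
Holding K16 and K26 grants red-token (Rule 3).
Holding K16 and red-token grants silver-pass (Rule 8).
Holding K26 and silver-pass grants K38 (Rule 2).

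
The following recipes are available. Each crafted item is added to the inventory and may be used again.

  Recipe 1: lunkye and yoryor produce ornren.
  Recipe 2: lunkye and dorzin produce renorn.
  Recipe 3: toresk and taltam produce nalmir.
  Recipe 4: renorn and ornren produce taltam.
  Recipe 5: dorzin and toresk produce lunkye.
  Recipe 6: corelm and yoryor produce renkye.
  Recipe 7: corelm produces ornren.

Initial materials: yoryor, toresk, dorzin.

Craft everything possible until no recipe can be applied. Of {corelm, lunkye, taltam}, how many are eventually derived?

dorzin and toresk → lunkye (Recipe 5).
Using Recipe 1, lunkye and yoryor make ornren.
Using Recipe 2, lunkye and dorzin make renorn.
Using Recipe 4, renorn and ornren make taltam.
No rule produces corelm, and it is not given.
lunkye: reached.
taltam: reached.
Reached: lunkye and taltam — 2 of the 3.

2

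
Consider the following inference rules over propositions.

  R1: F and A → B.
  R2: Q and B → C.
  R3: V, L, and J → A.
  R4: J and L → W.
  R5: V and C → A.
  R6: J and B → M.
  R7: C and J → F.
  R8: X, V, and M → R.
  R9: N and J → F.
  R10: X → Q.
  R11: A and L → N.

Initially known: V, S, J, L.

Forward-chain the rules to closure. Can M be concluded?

Yes

From V, L, and J, R3 gives A.
A and L hold, so N follows (R11).
N and J hold, so F follows (R9).
F and A hold, so B follows (R1).
J and B hold, so M follows (R6).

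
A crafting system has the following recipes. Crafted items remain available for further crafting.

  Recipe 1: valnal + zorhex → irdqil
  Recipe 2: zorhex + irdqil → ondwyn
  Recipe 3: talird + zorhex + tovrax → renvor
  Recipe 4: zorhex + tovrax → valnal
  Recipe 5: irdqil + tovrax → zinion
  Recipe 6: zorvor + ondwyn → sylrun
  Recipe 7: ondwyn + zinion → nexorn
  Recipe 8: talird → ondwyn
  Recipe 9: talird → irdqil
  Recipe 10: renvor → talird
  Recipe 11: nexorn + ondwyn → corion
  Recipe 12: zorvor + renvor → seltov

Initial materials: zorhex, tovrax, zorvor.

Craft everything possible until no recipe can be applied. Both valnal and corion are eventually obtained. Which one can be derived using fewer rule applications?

valnal

valnal: zorhex + tovrax → valnal (Recipe 4). [1 rule application]
corion: Using Recipe 4, zorhex and tovrax make valnal. Using Recipe 1, valnal and zorhex make irdqil. zorhex + irdqil → ondwyn (Recipe 2). Using Recipe 5, irdqil and tovrax make zinion. ondwyn + zinion → nexorn (Recipe 7). nexorn + ondwyn → corion (Recipe 11). [6 rule applications]
valnal needs fewer.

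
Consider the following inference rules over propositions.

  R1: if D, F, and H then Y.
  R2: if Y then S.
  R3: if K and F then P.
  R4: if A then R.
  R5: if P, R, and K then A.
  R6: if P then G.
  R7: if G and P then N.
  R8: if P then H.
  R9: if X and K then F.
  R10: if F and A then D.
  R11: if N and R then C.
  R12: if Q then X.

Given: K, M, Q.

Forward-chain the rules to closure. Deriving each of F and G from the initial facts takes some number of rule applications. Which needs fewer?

F: Q holds, so X follows (R12). From X and K, R9 gives F. [2 rule applications]
G: Q holds, so X follows (R12). X and K hold, so F follows (R9). K and F hold, so P follows (R3). P holds, so G follows (R6). [4 rule applications]
F needs fewer.

F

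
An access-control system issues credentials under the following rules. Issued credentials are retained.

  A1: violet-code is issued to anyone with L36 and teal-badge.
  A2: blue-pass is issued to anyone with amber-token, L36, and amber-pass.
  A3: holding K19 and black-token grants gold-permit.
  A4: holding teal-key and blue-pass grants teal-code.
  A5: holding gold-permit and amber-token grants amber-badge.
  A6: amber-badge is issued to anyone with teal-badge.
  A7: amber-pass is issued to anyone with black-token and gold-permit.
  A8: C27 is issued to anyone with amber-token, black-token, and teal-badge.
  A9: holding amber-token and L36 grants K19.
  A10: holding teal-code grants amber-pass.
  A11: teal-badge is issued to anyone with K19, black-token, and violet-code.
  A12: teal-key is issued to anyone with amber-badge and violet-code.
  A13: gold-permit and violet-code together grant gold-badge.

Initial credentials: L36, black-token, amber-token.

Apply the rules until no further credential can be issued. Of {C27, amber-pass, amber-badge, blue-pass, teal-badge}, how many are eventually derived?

3

Holding amber-token and L36 grants K19 (A9).
Holding K19 and black-token grants gold-permit (A3).
Holding black-token and gold-permit grants amber-pass (A7).
Holding gold-permit and amber-token grants amber-badge (A5).
Holding amber-token, L36, and amber-pass grants blue-pass (A2).
C27 would need amber-token, black-token, and teal-badge (A8), but teal-badge is never granted.
amber-pass: reached.
amber-badge: reached.
blue-pass: reached.
teal-badge would need K19, black-token, and violet-code (A11), but violet-code is never granted.
Reached: amber-pass, amber-badge, and blue-pass — 3 of the 5.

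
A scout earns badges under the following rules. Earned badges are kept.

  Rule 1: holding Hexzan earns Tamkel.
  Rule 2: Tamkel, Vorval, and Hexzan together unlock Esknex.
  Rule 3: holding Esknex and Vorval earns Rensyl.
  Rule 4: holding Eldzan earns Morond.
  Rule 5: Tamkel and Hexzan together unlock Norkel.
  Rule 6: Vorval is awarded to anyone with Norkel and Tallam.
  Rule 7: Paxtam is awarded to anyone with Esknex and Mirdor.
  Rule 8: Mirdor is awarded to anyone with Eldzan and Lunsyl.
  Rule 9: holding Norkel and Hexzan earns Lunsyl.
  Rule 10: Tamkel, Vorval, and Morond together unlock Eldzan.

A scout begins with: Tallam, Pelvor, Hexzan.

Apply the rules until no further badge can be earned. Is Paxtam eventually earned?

Paxtam would need Esknex and Mirdor (Rule 7), but Mirdor is never earned.

No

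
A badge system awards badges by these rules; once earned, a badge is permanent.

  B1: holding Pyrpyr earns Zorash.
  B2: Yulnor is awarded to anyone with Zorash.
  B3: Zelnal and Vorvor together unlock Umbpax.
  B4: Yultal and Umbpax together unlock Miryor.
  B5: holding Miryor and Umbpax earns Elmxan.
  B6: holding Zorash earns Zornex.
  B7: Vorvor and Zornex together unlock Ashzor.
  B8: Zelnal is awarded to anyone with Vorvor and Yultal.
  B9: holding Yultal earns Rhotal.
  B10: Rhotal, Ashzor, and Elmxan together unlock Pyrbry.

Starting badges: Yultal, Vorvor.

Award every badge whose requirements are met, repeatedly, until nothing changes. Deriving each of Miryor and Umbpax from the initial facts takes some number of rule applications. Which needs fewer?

Umbpax: With Vorvor and Yultal, Zelnal is earned (B8). With Zelnal and Vorvor, Umbpax is earned (B3). [2 rule applications]
Miryor: With Vorvor and Yultal, Zelnal is earned (B8). With Zelnal and Vorvor, Umbpax is earned (B3). With Yultal and Umbpax, Miryor is earned (B4). [3 rule applications]
Umbpax needs fewer.

Umbpax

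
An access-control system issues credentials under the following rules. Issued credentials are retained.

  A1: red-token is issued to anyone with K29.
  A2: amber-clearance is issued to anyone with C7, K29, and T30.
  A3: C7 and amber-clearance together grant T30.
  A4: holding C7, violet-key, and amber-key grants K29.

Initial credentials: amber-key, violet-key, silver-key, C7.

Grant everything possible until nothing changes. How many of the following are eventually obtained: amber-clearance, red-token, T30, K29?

2

Holding C7, violet-key, and amber-key grants K29 (A4).
Holding K29 grants red-token (A1).
amber-clearance would need C7, K29, and T30 (A2), but T30 is never granted.
red-token: reached.
T30 would need C7 and amber-clearance (A3), but amber-clearance is never granted.
K29: reached.
Reached: red-token and K29 — 2 of the 4.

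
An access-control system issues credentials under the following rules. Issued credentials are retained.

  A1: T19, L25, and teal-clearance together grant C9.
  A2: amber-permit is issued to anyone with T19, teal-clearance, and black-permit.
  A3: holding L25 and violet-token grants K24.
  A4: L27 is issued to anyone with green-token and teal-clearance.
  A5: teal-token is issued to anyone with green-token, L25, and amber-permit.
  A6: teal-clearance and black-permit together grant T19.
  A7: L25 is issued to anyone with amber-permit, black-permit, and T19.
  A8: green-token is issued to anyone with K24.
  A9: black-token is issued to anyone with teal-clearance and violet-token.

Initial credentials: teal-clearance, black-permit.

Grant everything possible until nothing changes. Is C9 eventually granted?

Yes

Holding teal-clearance and black-permit grants T19 (A6).
Holding T19, teal-clearance, and black-permit grants amber-permit (A2).
Holding amber-permit, black-permit, and T19 grants L25 (A7).
Holding T19, L25, and teal-clearance grants C9 (A1).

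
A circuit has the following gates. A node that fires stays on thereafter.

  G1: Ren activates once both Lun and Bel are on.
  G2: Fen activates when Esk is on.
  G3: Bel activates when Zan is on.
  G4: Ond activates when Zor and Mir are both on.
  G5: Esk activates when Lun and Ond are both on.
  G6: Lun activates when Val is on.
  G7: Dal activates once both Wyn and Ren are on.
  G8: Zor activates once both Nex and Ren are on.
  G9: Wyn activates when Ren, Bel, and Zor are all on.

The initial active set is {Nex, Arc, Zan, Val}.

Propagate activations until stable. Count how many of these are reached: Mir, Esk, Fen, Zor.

1

G6: Val on → Lun on.
Zan is on, so Bel activates (G3).
Lun and Bel are on, so Ren activates (G1).
Nex and Ren are on, so Zor activates (G8).
No rule produces Mir, and it is not given.
Esk would need Lun and Ond (G5), but Ond never turns on.
Fen would need Esk (G2), but Esk never turns on.
Zor: reached.
Reached: Zor — 1 of the 4.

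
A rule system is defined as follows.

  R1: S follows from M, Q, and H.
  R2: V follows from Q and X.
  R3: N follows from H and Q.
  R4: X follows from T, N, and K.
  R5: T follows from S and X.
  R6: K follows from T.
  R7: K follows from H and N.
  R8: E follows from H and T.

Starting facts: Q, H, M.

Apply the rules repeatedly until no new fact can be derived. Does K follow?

Yes

H and Q hold, so N follows (R3).
H and N hold, so K follows (R7).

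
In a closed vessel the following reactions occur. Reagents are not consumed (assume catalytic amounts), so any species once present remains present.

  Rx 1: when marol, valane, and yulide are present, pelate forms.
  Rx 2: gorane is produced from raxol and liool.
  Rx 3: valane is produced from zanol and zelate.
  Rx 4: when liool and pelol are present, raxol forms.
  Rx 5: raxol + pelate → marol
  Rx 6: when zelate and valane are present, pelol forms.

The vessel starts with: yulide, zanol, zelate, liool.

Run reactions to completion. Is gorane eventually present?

zanol and zelate present → valane forms (Rx 3).
zelate and valane present → pelol forms (Rx 6).
liool and pelol present → raxol forms (Rx 4).
raxol and liool present → gorane forms (Rx 2).

Yes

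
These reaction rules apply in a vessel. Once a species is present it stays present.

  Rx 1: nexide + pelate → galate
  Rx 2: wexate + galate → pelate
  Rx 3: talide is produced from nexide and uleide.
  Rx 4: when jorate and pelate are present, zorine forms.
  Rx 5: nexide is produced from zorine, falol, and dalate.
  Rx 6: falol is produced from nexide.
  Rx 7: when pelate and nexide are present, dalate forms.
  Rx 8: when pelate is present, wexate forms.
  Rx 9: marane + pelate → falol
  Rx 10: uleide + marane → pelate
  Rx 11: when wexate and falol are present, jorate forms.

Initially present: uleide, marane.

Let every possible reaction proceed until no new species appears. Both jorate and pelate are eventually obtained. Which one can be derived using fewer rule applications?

pelate: uleide and marane present → pelate forms (Rx 10). [1 rule application]
jorate: uleide and marane present → pelate forms (Rx 10). marane and pelate present → falol forms (Rx 9). pelate present → wexate forms (Rx 8). wexate and falol present → jorate forms (Rx 11). [4 rule applications]
pelate needs fewer.

pelate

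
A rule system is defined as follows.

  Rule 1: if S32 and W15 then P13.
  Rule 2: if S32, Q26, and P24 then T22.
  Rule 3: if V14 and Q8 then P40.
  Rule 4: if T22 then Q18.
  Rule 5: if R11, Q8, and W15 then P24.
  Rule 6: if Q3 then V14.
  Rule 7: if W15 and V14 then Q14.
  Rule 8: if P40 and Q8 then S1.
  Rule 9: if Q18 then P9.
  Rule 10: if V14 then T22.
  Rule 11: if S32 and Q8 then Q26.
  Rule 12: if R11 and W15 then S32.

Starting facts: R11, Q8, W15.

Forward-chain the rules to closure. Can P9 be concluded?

Yes

From R11 and W15, Rule 12 gives S32.
From R11, Q8, and W15, Rule 5 gives P24.
S32 and Q8 hold, so Q26 follows (Rule 11).
S32, Q26, and P24 hold, so T22 follows (Rule 2).
T22 holds, so Q18 follows (Rule 4).
From Q18, Rule 9 gives P9.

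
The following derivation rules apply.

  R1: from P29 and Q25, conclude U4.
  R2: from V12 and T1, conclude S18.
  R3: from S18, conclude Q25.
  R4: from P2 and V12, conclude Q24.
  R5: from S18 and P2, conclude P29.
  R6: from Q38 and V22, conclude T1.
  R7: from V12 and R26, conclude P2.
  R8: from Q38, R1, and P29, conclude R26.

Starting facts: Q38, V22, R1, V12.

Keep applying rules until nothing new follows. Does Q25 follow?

Q38 and V22 hold, so T1 follows (R6).
From V12 and T1, R2 gives S18.
S18 holds, so Q25 follows (R3).

Yes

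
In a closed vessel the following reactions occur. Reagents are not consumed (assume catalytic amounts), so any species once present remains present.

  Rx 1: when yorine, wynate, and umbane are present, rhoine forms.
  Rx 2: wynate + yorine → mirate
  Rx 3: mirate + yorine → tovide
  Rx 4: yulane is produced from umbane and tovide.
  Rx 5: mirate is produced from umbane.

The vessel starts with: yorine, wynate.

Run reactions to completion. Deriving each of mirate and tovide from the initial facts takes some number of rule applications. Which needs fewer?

mirate: wynate and yorine present → mirate forms (Rx 2). [1 rule application]
tovide: wynate and yorine present → mirate forms (Rx 2). mirate and yorine present → tovide forms (Rx 3). [2 rule applications]
mirate needs fewer.

mirate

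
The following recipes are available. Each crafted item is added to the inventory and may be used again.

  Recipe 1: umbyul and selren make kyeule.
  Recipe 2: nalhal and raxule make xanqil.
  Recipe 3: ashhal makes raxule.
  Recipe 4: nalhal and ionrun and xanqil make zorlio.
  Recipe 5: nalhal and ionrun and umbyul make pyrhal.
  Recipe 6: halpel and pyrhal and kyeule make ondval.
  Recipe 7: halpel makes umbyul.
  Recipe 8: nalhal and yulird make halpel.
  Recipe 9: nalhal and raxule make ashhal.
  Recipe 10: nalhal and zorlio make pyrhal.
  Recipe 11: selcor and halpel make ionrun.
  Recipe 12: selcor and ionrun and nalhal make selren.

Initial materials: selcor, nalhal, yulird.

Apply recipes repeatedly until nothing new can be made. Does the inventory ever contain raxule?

No

raxule would need ashhal (Recipe 3), but ashhal is never obtained.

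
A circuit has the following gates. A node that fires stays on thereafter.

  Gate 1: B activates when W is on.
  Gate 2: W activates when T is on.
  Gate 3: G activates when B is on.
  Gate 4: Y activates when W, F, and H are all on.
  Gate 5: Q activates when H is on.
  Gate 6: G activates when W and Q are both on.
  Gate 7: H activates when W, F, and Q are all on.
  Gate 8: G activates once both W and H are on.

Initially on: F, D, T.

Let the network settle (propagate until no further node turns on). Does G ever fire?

Yes

Gate 2: T on → W on.
W is on, so B activates (Gate 1).
B is on, so G activates (Gate 3).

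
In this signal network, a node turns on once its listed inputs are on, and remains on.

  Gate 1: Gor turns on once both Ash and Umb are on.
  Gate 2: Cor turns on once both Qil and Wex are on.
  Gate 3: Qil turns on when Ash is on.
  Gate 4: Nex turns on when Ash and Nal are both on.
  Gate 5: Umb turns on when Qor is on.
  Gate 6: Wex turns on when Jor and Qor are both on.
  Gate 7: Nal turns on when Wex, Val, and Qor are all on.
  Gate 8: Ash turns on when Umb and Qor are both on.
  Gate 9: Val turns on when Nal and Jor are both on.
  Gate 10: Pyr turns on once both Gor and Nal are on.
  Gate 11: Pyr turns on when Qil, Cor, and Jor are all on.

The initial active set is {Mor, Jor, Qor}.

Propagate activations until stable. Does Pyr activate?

Gate 6: Jor and Qor on → Wex on.
Gate 5: Qor on → Umb on.
Umb and Qor are on, so Ash turns on (Gate 8).
Ash is on, so Qil turns on (Gate 3).
Qil and Wex are on, so Cor turns on (Gate 2).
Qil, Cor, and Jor are on, so Pyr turns on (Gate 11).

Yes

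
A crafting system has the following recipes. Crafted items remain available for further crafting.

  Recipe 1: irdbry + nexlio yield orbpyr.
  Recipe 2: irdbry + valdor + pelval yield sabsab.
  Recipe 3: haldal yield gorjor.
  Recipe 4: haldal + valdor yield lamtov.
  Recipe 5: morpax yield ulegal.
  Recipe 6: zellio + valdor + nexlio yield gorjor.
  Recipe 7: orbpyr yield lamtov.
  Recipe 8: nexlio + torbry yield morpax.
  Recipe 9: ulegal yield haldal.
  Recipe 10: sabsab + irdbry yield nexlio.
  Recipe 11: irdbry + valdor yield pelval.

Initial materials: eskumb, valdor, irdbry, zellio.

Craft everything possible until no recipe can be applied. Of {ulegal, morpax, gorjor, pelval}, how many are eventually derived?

irdbry + valdor → pelval (Recipe 11).
irdbry + valdor + pelval → sabsab (Recipe 2).
sabsab + irdbry → nexlio (Recipe 10).
zellio + valdor + nexlio → gorjor (Recipe 6).
ulegal would need morpax (Recipe 5), but morpax is never obtained.
morpax would need nexlio and torbry (Recipe 8), but torbry is never obtained.
gorjor: reached.
pelval: reached.
Reached: gorjor and pelval — 2 of the 4.

2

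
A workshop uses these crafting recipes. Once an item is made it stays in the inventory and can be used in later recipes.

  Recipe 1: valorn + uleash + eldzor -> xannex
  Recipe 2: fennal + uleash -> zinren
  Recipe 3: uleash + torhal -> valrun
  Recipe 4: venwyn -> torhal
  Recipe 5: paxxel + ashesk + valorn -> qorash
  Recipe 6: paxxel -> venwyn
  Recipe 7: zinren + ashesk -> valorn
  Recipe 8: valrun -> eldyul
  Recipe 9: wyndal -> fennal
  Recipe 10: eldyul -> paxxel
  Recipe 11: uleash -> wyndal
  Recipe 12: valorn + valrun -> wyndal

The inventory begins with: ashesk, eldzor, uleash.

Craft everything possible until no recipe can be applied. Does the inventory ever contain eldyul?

No

eldyul would need valrun (Recipe 8), but valrun is never obtained.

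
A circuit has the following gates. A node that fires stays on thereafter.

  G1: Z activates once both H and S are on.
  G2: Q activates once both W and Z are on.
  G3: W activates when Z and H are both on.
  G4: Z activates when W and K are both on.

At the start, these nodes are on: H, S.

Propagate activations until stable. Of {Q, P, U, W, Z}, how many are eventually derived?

3

G1: H and S on → Z on.
Z and H are on, so W activates (G3).
W and Z are on, so Q activates (G2).
Q: reached.
No rule produces P, and it is not given.
No rule produces U, and it is not given.
W: reached.
Z: reached.
Reached: Q, W, and Z — 3 of the 5.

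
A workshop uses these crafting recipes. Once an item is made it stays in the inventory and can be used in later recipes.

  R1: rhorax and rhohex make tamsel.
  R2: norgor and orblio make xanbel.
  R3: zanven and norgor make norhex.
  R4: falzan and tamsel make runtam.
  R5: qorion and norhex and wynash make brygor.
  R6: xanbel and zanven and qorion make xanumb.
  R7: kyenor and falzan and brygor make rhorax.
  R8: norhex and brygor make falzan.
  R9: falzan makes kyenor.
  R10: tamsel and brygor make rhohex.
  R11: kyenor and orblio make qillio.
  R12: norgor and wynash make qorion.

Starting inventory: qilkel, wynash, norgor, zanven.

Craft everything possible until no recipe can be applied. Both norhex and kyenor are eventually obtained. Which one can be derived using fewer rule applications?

norhex

norhex: zanven and norgor → norhex (R3). [1 rule application]
kyenor: Using R3, zanven and norgor make norhex. Using R12, norgor and wynash make qorion. qorion and norhex and wynash → brygor (R5). norhex and brygor → falzan (R8). Using R9, falzan makes kyenor. [5 rule applications]
norhex needs fewer.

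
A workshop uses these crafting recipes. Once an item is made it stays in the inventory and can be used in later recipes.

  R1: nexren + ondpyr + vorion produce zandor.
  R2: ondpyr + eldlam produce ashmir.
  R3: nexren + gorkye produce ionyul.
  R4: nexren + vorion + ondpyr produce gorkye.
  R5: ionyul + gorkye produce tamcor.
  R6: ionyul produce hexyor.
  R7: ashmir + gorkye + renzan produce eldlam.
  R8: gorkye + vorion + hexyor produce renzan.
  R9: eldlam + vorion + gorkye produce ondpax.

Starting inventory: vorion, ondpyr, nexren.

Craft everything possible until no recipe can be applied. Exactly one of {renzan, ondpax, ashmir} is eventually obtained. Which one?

Using R4, nexren, vorion, and ondpyr make gorkye.
nexren + gorkye → ionyul (R3).
ionyul → hexyor (R6).
gorkye + vorion + hexyor → renzan (R8).
ondpax would need eldlam, vorion, and gorkye (R9), but eldlam is never obtained. ashmir would need ondpyr and eldlam (R2), but eldlam is never obtained.

renzan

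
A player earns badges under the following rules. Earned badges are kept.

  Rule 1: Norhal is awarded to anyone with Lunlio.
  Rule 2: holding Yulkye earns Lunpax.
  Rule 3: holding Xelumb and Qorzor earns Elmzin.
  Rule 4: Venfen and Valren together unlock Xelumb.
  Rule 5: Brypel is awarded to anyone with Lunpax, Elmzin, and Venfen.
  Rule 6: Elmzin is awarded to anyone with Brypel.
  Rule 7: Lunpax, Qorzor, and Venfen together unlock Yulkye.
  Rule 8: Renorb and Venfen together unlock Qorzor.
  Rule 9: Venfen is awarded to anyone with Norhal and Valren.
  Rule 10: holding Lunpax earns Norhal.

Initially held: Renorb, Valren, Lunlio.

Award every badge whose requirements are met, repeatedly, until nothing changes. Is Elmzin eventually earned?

With Lunlio, Norhal is earned (Rule 1).
With Norhal and Valren, Venfen is earned (Rule 9).
With Renorb and Venfen, Qorzor is earned (Rule 8).
With Venfen and Valren, Xelumb is earned (Rule 4).
With Xelumb and Qorzor, Elmzin is earned (Rule 3).

Yes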